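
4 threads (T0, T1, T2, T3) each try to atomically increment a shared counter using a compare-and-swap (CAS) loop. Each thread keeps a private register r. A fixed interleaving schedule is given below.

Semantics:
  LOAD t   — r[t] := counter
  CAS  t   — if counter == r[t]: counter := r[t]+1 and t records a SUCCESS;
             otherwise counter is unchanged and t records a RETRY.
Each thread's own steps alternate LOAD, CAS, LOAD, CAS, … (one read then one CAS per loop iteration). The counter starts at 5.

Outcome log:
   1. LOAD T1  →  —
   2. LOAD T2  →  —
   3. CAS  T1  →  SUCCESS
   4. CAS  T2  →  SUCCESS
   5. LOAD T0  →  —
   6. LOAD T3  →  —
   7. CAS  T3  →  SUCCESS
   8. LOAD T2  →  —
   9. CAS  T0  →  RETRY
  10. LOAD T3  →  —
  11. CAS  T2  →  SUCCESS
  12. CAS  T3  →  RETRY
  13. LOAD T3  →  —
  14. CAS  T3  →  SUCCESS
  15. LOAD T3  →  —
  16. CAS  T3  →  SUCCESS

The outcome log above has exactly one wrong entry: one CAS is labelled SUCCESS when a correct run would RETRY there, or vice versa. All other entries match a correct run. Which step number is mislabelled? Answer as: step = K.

Correct run:
#1 T1 reads 5
#2 T2 reads 5
#3 T1 CAS(5→6) writes; counter now 6
#4 T2 CAS(5→6) fails; counter now 6
#5 T0 reads 6
#6 T3 reads 6
#7 T3 CAS(6→7) writes; counter now 7
#8 T2 reads 7
#9 T0 CAS(6→7) fails; counter now 7
#10 T3 reads 7
#11 T2 CAS(7→8) writes; counter now 8
#12 T3 CAS(7→8) fails; counter now 8
#13 T3 reads 8
#14 T3 CAS(8→9) writes; counter now 9
#15 T3 reads 9
#16 T3 CAS(9→10) writes; counter now 10
Log disagrees first at step 4.

step = 4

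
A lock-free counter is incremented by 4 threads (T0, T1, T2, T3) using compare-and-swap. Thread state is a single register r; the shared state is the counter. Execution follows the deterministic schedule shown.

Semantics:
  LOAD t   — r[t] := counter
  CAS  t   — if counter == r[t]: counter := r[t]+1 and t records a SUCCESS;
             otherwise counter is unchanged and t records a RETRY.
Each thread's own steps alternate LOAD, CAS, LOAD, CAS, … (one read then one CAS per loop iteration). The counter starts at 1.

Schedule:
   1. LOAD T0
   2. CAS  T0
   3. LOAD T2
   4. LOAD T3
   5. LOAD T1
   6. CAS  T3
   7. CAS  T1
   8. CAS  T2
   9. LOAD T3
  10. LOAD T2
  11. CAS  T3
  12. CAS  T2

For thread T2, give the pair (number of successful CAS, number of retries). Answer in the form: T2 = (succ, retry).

T2 = (0, 2)

T0 LOAD — after: cnt=1, r=1 — load
T0 CAS — after: cnt=2, r=1 — ok
T2 LOAD — after: cnt=2, r=2 — load
T3 LOAD — after: cnt=2, r=2 — load
T1 LOAD — after: cnt=2, r=2 — load
T3 CAS — after: cnt=3, r=2 — ok
T1 CAS — after: cnt=3, r=2 — retry
T2 CAS — after: cnt=3, r=2 — retry
T3 LOAD — after: cnt=3, r=3 — load
T2 LOAD — after: cnt=3, r=3 — load
T3 CAS — after: cnt=4, r=3 — ok
T2 CAS — after: cnt=4, r=3 — retry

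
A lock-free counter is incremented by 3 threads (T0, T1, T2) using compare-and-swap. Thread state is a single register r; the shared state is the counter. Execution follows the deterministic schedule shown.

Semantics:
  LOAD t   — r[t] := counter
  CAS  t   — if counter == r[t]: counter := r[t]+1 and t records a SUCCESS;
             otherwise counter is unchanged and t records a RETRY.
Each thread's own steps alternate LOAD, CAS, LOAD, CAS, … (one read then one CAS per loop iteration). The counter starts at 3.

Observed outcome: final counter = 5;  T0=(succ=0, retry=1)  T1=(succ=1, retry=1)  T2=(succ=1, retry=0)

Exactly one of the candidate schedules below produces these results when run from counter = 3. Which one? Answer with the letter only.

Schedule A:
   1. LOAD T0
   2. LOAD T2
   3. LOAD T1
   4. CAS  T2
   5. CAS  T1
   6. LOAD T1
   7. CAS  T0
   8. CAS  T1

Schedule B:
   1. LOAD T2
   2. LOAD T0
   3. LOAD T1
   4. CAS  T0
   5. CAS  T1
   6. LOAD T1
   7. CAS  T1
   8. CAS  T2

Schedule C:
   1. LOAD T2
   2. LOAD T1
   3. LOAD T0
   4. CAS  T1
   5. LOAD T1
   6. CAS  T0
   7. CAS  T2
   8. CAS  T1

A

Tracing schedule A:
[1] T0.load  rd  (counter 3, T0.r 3)
[2] T2.load  rd  (counter 3, T2.r 3)
[3] T1.load  rd  (counter 3, T1.r 3)
[4] T2.cas  hit  (counter 4, T2.r 3)
[5] T1.cas  miss  (counter 4, T1.r 3)
[6] T1.load  rd  (counter 4, T1.r 4)
[7] T0.cas  miss  (counter 4, T0.r 3)
[8] T1.cas  hit  (counter 5, T1.r 4)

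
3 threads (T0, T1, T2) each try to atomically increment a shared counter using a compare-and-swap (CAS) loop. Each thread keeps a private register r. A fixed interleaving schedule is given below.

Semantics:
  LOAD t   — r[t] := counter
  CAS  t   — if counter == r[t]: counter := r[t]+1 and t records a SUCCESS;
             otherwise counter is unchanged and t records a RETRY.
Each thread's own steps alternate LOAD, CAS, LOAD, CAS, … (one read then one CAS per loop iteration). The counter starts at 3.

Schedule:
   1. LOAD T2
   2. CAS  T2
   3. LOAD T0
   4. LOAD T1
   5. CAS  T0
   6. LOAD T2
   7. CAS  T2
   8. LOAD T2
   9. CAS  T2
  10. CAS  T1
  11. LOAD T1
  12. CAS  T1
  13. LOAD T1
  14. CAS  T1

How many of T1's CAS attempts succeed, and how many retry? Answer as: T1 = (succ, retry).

T1 = (2, 1)

1. LOAD T2 → mem=3 r[T2]=3 [LOAD]
2. CAS T2 → mem=4 r[T2]=3 [OK]
3. LOAD T0 → mem=4 r[T0]=4 [LOAD]
4. LOAD T1 → mem=4 r[T1]=4 [LOAD]
5. CAS T0 → mem=5 r[T0]=4 [OK]
6. LOAD T2 → mem=5 r[T2]=5 [LOAD]
7. CAS T2 → mem=6 r[T2]=5 [OK]
8. LOAD T2 → mem=6 r[T2]=6 [LOAD]
9. CAS T2 → mem=7 r[T2]=6 [OK]
10. CAS T1 → mem=7 r[T1]=4 [RETRY]
11. LOAD T1 → mem=7 r[T1]=7 [LOAD]
12. CAS T1 → mem=8 r[T1]=7 [OK]
13. LOAD T1 → mem=8 r[T1]=8 [LOAD]
14. CAS T1 → mem=9 r[T1]=8 [OK]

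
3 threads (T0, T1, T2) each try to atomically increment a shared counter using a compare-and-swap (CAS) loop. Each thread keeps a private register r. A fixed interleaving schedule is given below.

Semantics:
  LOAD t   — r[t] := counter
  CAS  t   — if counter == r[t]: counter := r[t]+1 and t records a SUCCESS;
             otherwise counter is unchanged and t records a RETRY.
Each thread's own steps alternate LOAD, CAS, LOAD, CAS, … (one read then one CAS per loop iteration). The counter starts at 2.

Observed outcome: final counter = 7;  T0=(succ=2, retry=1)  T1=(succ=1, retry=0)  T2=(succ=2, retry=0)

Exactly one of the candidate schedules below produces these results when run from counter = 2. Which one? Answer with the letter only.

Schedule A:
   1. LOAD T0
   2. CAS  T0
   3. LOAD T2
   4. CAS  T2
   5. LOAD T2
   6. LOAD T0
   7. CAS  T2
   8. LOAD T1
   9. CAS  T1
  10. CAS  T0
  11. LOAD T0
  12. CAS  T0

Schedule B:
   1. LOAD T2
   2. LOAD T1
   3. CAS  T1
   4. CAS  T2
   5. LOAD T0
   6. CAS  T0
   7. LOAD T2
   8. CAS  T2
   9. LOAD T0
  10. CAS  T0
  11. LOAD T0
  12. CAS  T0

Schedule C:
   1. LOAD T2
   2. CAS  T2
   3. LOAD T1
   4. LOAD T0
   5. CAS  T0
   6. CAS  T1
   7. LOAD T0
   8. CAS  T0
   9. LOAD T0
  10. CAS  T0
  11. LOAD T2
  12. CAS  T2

A

Simulating candidate A:
T0 LOAD — after: cnt=2, r=2 — load
T0 CAS — after: cnt=3, r=2 — ok
T2 LOAD — after: cnt=3, r=3 — load
T2 CAS — after: cnt=4, r=3 — ok
T2 LOAD — after: cnt=4, r=4 — load
T0 LOAD — after: cnt=4, r=4 — load
T2 CAS — after: cnt=5, r=4 — ok
T1 LOAD — after: cnt=5, r=5 — load
T1 CAS — after: cnt=6, r=5 — ok
T0 CAS — after: cnt=6, r=4 — retry
T0 LOAD — after: cnt=6, r=6 — load
T0 CAS — after: cnt=7, r=6 — ok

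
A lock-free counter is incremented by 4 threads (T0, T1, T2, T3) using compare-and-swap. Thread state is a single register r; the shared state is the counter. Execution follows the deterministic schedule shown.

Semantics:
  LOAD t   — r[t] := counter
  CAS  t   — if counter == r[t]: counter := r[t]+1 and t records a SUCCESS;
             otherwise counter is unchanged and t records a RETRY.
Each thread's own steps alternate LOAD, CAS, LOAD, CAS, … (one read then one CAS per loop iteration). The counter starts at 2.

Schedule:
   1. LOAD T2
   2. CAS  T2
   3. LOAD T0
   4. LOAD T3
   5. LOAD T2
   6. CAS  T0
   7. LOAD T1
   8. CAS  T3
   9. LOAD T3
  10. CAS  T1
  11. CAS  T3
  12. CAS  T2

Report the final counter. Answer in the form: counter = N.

counter = 5

#1 T2 reads 2
#2 T2 CAS(2→3) writes; counter now 3
#3 T0 reads 3
#4 T3 reads 3
#5 T2 reads 3
#6 T0 CAS(3→4) writes; counter now 4
#7 T1 reads 4
#8 T3 CAS(3→4) fails; counter now 4
#9 T3 reads 4
#10 T1 CAS(4→5) writes; counter now 5
#11 T3 CAS(4→5) fails; counter now 5
#12 T2 CAS(3→4) fails; counter now 5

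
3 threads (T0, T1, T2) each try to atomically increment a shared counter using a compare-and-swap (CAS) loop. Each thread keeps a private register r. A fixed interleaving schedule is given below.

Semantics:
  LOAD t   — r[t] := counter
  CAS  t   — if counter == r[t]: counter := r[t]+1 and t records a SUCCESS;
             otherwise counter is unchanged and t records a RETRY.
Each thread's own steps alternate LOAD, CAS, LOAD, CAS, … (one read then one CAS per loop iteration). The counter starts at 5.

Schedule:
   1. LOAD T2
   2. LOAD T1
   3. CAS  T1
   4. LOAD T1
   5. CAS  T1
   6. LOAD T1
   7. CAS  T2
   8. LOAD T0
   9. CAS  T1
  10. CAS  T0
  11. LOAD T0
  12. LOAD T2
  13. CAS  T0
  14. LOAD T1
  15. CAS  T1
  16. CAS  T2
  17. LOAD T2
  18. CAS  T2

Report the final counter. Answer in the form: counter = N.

counter = 11

T2 LOAD — after: cnt=5, r=5 — load
T1 LOAD — after: cnt=5, r=5 — load
T1 CAS — after: cnt=6, r=5 — ok
T1 LOAD — after: cnt=6, r=6 — load
T1 CAS — after: cnt=7, r=6 — ok
T1 LOAD — after: cnt=7, r=7 — load
T2 CAS — after: cnt=7, r=5 — retry
T0 LOAD — after: cnt=7, r=7 — load
T1 CAS — after: cnt=8, r=7 — ok
T0 CAS — after: cnt=8, r=7 — retry
T0 LOAD — after: cnt=8, r=8 — load
T2 LOAD — after: cnt=8, r=8 — load
T0 CAS — after: cnt=9, r=8 — ok
T1 LOAD — after: cnt=9, r=9 — load
T1 CAS — after: cnt=10, r=9 — ok
T2 CAS — after: cnt=10, r=8 — retry
T2 LOAD — after: cnt=10, r=10 — load
T2 CAS — after: cnt=11, r=10 — ok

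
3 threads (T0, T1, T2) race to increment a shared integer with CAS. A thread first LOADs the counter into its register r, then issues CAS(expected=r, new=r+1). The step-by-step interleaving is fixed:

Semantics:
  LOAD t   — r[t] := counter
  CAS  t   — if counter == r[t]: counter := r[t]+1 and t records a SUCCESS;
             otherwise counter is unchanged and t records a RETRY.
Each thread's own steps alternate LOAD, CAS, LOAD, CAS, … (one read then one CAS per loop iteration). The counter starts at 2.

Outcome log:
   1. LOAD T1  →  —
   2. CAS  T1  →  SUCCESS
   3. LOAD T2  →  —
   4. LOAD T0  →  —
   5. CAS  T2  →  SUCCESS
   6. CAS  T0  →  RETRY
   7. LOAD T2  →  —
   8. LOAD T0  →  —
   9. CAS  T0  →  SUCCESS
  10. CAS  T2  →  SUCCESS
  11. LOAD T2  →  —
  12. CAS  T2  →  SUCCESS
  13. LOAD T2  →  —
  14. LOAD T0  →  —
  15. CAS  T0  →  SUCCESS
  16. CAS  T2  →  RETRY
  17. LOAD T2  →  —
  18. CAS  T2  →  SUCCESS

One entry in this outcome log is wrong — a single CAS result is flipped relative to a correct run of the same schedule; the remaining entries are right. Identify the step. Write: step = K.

Reference trace:
step 1: T1 LOAD ⇒ load; ctr=2 reg=2
step 2: T1 CAS ⇒ ok; ctr=3 reg=2
step 3: T2 LOAD ⇒ load; ctr=3 reg=3
step 4: T0 LOAD ⇒ load; ctr=3 reg=3
step 5: T2 CAS ⇒ ok; ctr=4 reg=3
step 6: T0 CAS ⇒ retry; ctr=4 reg=3
step 7: T2 LOAD ⇒ load; ctr=4 reg=4
step 8: T0 LOAD ⇒ load; ctr=4 reg=4
step 9: T0 CAS ⇒ ok; ctr=5 reg=4
step 10: T2 CAS ⇒ retry; ctr=5 reg=4
step 11: T2 LOAD ⇒ load; ctr=5 reg=5
step 12: T2 CAS ⇒ ok; ctr=6 reg=5
step 13: T2 LOAD ⇒ load; ctr=6 reg=6
step 14: T0 LOAD ⇒ load; ctr=6 reg=6
step 15: T0 CAS ⇒ ok; ctr=7 reg=6
step 16: T2 CAS ⇒ retry; ctr=7 reg=6
step 17: T2 LOAD ⇒ load; ctr=7 reg=7
step 18: T2 CAS ⇒ ok; ctr=8 reg=7
Mismatch at 10.

step = 10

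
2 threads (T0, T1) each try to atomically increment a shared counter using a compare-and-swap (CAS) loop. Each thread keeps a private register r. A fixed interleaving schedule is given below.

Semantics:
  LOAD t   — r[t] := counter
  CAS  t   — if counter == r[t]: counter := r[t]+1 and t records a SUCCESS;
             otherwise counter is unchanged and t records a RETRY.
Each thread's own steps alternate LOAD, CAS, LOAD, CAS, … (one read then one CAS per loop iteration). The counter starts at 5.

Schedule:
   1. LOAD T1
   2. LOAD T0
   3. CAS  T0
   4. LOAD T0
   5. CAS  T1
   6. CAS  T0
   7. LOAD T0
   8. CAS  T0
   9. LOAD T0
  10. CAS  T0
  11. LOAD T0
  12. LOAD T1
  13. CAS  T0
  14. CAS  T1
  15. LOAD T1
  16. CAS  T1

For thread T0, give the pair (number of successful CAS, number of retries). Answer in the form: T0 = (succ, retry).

#1 T1 reads 5
#2 T0 reads 5
#3 T0 CAS(5→6) writes; counter now 6
#4 T0 reads 6
#5 T1 CAS(5→6) fails; counter now 6
#6 T0 CAS(6→7) writes; counter now 7
#7 T0 reads 7
#8 T0 CAS(7→8) writes; counter now 8
#9 T0 reads 8
#10 T0 CAS(8→9) writes; counter now 9
#11 T0 reads 9
#12 T1 reads 9
#13 T0 CAS(9→10) writes; counter now 10
#14 T1 CAS(9→10) fails; counter now 10
#15 T1 reads 10
#16 T1 CAS(10→11) writes; counter now 11

T0 = (5, 0)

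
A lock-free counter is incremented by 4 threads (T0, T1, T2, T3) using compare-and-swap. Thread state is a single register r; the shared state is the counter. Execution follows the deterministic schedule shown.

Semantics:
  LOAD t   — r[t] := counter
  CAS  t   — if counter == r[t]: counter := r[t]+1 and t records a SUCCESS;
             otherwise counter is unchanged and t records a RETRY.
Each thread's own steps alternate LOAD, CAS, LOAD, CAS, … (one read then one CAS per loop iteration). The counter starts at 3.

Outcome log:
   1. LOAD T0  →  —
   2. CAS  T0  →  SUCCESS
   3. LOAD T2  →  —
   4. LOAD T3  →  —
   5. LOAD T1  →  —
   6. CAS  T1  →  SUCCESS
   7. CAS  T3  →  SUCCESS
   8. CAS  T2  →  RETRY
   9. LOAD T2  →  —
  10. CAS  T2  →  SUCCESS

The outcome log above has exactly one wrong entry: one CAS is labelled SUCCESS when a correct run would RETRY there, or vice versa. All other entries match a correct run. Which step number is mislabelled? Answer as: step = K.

step = 7

Correct run:
1. LOAD T0 → mem=3 r[T0]=3 [LOAD]
2. CAS T0 → mem=4 r[T0]=3 [OK]
3. LOAD T2 → mem=4 r[T2]=4 [LOAD]
4. LOAD T3 → mem=4 r[T3]=4 [LOAD]
5. LOAD T1 → mem=4 r[T1]=4 [LOAD]
6. CAS T1 → mem=5 r[T1]=4 [OK]
7. CAS T3 → mem=5 r[T3]=4 [RETRY]
8. CAS T2 → mem=5 r[T2]=4 [RETRY]
9. LOAD T2 → mem=5 r[T2]=5 [LOAD]
10. CAS T2 → mem=6 r[T2]=5 [OK]
Flip is step 7.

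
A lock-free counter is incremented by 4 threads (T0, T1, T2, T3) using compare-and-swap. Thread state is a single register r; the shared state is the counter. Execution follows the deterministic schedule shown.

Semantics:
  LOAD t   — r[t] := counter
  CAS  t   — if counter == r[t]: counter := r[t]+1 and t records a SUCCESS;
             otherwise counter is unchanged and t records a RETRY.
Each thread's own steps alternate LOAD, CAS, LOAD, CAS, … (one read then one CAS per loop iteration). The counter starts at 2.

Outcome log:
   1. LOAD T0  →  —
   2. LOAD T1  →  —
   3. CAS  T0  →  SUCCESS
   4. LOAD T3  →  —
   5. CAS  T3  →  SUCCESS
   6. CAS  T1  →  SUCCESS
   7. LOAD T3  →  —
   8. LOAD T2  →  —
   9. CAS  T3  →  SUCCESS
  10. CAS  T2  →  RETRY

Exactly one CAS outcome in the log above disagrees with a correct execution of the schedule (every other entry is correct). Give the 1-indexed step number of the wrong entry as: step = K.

step = 6

Correct run:
[1] T0.load  rd  (counter 2, T0.r 2)
[2] T1.load  rd  (counter 2, T1.r 2)
[3] T0.cas  hit  (counter 3, T0.r 2)
[4] T3.load  rd  (counter 3, T3.r 3)
[5] T3.cas  hit  (counter 4, T3.r 3)
[6] T1.cas  miss  (counter 4, T1.r 2)
[7] T3.load  rd  (counter 4, T3.r 4)
[8] T2.load  rd  (counter 4, T2.r 4)
[9] T3.cas  hit  (counter 5, T3.r 4)
[10] T2.cas  miss  (counter 5, T2.r 4)
Flip is step 6.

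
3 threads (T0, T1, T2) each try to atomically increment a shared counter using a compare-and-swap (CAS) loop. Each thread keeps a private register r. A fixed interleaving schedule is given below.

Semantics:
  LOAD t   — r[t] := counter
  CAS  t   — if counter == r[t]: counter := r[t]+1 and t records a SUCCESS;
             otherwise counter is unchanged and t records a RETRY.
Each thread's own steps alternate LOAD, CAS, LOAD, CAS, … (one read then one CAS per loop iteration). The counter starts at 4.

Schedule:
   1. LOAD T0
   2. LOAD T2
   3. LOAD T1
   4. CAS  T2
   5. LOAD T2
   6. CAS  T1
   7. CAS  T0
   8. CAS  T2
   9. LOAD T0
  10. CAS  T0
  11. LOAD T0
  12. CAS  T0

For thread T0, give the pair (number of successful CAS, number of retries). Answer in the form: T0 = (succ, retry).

   1) LOAD T0:  M=4  r_T0=4
   2) LOAD T2:  M=4  r_T2=4
   3) LOAD T1:  M=4  r_T1=4
   4) CAS  T2:  M=5  r_T2=4 ✓
   5) LOAD T2:  M=5  r_T2=5
   6) CAS  T1:  M=5  r_T1=4 ✗
   7) CAS  T0:  M=5  r_T0=4 ✗
   8) CAS  T2:  M=6  r_T2=5 ✓
   9) LOAD T0:  M=6  r_T0=6
  10) CAS  T0:  M=7  r_T0=6 ✓
  11) LOAD T0:  M=7  r_T0=7
  12) CAS  T0:  M=8  r_T0=7 ✓

T0 = (2, 1)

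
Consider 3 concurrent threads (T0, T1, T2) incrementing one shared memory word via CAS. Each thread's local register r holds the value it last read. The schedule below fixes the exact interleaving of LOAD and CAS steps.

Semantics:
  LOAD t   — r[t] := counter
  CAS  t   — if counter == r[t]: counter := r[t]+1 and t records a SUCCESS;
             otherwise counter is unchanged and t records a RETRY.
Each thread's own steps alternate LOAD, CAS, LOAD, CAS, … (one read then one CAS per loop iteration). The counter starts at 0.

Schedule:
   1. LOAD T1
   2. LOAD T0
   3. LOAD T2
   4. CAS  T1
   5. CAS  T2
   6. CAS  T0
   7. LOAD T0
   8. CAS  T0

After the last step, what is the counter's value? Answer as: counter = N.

step 1: T1 LOAD ⇒ load; ctr=0 reg=0
step 2: T0 LOAD ⇒ load; ctr=0 reg=0
step 3: T2 LOAD ⇒ load; ctr=0 reg=0
step 4: T1 CAS ⇒ ok; ctr=1 reg=0
step 5: T2 CAS ⇒ retry; ctr=1 reg=0
step 6: T0 CAS ⇒ retry; ctr=1 reg=0
step 7: T0 LOAD ⇒ load; ctr=1 reg=1
step 8: T0 CAS ⇒ ok; ctr=2 reg=1

counter = 2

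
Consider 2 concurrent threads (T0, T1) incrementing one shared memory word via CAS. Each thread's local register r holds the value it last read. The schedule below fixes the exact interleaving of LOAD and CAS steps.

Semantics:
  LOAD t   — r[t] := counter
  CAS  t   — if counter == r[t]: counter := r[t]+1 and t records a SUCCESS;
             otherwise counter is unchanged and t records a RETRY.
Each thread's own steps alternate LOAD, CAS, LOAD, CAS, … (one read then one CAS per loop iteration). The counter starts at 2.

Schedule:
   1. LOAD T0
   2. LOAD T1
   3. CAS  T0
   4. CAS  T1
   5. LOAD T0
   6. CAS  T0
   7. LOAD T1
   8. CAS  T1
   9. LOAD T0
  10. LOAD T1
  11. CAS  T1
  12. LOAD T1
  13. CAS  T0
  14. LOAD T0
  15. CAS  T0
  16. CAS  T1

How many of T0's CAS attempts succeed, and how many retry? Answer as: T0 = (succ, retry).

T0 = (3, 1)

[1] T0.load  rd  (counter 2, T0.r 2)
[2] T1.load  rd  (counter 2, T1.r 2)
[3] T0.cas  hit  (counter 3, T0.r 2)
[4] T1.cas  miss  (counter 3, T1.r 2)
[5] T0.load  rd  (counter 3, T0.r 3)
[6] T0.cas  hit  (counter 4, T0.r 3)
[7] T1.load  rd  (counter 4, T1.r 4)
[8] T1.cas  hit  (counter 5, T1.r 4)
[9] T0.load  rd  (counter 5, T0.r 5)
[10] T1.load  rd  (counter 5, T1.r 5)
[11] T1.cas  hit  (counter 6, T1.r 5)
[12] T1.load  rd  (counter 6, T1.r 6)
[13] T0.cas  miss  (counter 6, T0.r 5)
[14] T0.load  rd  (counter 6, T0.r 6)
[15] T0.cas  hit  (counter 7, T0.r 6)
[16] T1.cas  miss  (counter 7, T1.r 6)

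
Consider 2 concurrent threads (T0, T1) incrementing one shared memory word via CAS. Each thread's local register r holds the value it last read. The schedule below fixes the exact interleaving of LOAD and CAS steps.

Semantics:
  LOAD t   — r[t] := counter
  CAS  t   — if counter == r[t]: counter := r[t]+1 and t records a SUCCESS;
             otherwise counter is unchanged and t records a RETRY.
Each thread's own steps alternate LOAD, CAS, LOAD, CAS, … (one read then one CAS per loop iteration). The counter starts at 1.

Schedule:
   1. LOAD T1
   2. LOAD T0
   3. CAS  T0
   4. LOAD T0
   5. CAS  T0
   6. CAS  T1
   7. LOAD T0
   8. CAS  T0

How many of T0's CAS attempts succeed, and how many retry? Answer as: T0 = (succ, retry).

T0 = (3, 0)

step 1: T1 LOAD ⇒ load; ctr=1 reg=1
step 2: T0 LOAD ⇒ load; ctr=1 reg=1
step 3: T0 CAS ⇒ ok; ctr=2 reg=1
step 4: T0 LOAD ⇒ load; ctr=2 reg=2
step 5: T0 CAS ⇒ ok; ctr=3 reg=2
step 6: T1 CAS ⇒ retry; ctr=3 reg=1
step 7: T0 LOAD ⇒ load; ctr=3 reg=3
step 8: T0 CAS ⇒ ok; ctr=4 reg=3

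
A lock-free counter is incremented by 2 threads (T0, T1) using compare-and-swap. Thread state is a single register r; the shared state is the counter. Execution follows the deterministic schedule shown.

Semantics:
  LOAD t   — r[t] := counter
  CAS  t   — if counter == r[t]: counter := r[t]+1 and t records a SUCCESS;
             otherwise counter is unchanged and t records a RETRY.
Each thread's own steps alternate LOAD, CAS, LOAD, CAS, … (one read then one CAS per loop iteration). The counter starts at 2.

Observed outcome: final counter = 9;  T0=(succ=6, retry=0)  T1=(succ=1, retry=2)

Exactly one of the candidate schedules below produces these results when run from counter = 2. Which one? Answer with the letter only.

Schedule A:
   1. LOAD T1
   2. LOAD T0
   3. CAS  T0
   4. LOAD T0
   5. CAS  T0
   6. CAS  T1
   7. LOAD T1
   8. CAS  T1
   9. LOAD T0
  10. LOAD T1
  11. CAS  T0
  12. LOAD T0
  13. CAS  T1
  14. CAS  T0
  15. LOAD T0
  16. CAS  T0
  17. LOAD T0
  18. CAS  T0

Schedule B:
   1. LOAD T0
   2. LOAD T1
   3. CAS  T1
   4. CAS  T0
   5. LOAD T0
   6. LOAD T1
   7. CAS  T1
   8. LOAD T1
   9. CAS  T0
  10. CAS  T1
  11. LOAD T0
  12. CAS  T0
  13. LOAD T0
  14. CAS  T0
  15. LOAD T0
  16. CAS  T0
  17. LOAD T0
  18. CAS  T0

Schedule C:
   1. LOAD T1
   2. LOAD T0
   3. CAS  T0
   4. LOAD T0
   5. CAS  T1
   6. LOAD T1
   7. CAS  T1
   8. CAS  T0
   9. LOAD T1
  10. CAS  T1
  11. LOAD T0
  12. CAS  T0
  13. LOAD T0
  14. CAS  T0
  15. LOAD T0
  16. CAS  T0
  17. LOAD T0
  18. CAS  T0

A

Simulating candidate A:
#1 T1 reads 2
#2 T0 reads 2
#3 T0 CAS(2→3) writes; counter now 3
#4 T0 reads 3
#5 T0 CAS(3→4) writes; counter now 4
#6 T1 CAS(2→3) fails; counter now 4
#7 T1 reads 4
#8 T1 CAS(4→5) writes; counter now 5
#9 T0 reads 5
#10 T1 reads 5
#11 T0 CAS(5→6) writes; counter now 6
#12 T0 reads 6
#13 T1 CAS(5→6) fails; counter now 6
#14 T0 CAS(6→7) writes; counter now 7
#15 T0 reads 7
#16 T0 CAS(7→8) writes; counter now 8
#17 T0 reads 8
#18 T0 CAS(8→9) writes; counter now 9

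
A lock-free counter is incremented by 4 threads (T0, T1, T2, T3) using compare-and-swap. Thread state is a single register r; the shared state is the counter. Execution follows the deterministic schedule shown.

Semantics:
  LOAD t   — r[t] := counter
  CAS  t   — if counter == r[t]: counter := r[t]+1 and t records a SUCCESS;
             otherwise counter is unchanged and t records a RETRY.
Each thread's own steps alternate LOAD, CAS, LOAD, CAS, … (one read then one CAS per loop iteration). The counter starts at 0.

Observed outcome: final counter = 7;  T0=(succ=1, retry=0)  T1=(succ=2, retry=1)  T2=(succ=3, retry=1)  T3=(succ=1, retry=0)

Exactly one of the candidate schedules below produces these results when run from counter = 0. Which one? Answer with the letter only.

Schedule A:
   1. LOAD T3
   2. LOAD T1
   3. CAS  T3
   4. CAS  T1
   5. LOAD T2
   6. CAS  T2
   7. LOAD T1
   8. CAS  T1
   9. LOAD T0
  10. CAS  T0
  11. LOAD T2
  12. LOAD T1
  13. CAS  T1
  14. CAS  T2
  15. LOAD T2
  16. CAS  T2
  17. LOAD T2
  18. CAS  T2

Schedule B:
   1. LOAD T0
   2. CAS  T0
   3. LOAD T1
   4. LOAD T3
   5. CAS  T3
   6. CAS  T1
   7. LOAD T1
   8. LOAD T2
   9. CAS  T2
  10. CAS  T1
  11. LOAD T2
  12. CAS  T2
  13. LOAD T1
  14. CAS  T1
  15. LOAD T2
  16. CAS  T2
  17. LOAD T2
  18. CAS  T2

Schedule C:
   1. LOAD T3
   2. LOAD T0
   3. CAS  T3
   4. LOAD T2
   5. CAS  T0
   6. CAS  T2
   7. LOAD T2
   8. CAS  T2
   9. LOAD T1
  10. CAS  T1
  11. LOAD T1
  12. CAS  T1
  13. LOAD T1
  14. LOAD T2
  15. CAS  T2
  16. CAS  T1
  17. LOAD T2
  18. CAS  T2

A

Run A:
T3 LOAD — after: cnt=0, r=0 — load
T1 LOAD — after: cnt=0, r=0 — load
T3 CAS — after: cnt=1, r=0 — ok
T1 CAS — after: cnt=1, r=0 — retry
T2 LOAD — after: cnt=1, r=1 — load
T2 CAS — after: cnt=2, r=1 — ok
T1 LOAD — after: cnt=2, r=2 — load
T1 CAS — after: cnt=3, r=2 — ok
T0 LOAD — after: cnt=3, r=3 — load
T0 CAS — after: cnt=4, r=3 — ok
T2 LOAD — after: cnt=4, r=4 — load
T1 LOAD — after: cnt=4, r=4 — load
T1 CAS — after: cnt=5, r=4 — ok
T2 CAS — after: cnt=5, r=4 — retry
T2 LOAD — after: cnt=5, r=5 — load
T2 CAS — after: cnt=6, r=5 — ok
T2 LOAD — after: cnt=6, r=6 — load
T2 CAS — after: cnt=7, r=6 — ok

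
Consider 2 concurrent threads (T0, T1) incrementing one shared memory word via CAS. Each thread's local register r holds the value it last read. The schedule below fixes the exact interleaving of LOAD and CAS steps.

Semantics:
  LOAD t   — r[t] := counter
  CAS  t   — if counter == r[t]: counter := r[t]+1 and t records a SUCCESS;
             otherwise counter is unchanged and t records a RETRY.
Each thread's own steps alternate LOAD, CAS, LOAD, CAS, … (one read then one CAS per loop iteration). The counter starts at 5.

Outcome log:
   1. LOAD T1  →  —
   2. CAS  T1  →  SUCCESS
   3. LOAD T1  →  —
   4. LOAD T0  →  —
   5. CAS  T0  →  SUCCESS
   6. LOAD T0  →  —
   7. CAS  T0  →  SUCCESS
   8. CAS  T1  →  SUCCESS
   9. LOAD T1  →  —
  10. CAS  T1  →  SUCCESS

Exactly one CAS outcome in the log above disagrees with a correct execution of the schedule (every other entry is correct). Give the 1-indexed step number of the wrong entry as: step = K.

step = 8

Re-executing:
step 1: T1 LOAD ⇒ load; ctr=5 reg=5
step 2: T1 CAS ⇒ ok; ctr=6 reg=5
step 3: T1 LOAD ⇒ load; ctr=6 reg=6
step 4: T0 LOAD ⇒ load; ctr=6 reg=6
step 5: T0 CAS ⇒ ok; ctr=7 reg=6
step 6: T0 LOAD ⇒ load; ctr=7 reg=7
step 7: T0 CAS ⇒ ok; ctr=8 reg=7
step 8: T1 CAS ⇒ retry; ctr=8 reg=6
step 9: T1 LOAD ⇒ load; ctr=8 reg=8
step 10: T1 CAS ⇒ ok; ctr=9 reg=8
Log disagrees first at step 8.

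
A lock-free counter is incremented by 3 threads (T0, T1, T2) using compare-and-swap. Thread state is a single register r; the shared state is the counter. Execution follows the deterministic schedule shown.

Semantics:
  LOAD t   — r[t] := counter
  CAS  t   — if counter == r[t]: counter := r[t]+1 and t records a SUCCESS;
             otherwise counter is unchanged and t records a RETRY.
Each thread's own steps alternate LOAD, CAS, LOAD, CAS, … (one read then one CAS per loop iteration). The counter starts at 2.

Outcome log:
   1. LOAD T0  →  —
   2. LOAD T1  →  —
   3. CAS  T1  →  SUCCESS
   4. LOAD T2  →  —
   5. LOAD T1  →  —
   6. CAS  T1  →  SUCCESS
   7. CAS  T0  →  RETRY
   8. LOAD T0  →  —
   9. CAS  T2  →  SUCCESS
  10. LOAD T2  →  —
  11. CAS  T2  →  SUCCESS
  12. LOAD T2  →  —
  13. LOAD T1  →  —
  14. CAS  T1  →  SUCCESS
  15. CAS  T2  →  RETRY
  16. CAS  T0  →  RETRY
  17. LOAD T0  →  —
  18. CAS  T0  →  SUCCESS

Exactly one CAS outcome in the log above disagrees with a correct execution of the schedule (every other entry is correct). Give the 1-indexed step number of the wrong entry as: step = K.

Reference trace:
   1) LOAD T0:  M=2  r_T0=2
   2) LOAD T1:  M=2  r_T1=2
   3) CAS  T1:  M=3  r_T1=2 ✓
   4) LOAD T2:  M=3  r_T2=3
   5) LOAD T1:  M=3  r_T1=3
   6) CAS  T1:  M=4  r_T1=3 ✓
   7) CAS  T0:  M=4  r_T0=2 ✗
   8) LOAD T0:  M=4  r_T0=4
   9) CAS  T2:  M=4  r_T2=3 ✗
  10) LOAD T2:  M=4  r_T2=4
  11) CAS  T2:  M=5  r_T2=4 ✓
  12) LOAD T2:  M=5  r_T2=5
  13) LOAD T1:  M=5  r_T1=5
  14) CAS  T1:  M=6  r_T1=5 ✓
  15) CAS  T2:  M=6  r_T2=5 ✗
  16) CAS  T0:  M=6  r_T0=4 ✗
  17) LOAD T0:  M=6  r_T0=6
  18) CAS  T0:  M=7  r_T0=6 ✓
Flip is step 9.

step = 9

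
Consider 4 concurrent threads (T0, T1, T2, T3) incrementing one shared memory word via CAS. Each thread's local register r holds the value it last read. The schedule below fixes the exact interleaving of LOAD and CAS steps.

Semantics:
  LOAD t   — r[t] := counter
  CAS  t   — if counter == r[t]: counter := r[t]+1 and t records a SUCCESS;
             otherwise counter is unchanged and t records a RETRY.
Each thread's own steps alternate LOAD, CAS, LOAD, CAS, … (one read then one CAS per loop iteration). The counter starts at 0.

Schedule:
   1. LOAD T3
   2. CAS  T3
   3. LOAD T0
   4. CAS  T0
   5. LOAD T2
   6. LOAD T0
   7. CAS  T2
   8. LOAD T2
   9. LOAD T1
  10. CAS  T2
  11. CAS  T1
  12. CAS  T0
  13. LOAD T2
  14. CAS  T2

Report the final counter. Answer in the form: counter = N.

counter = 5

step 1: T3 LOAD ⇒ load; ctr=0 reg=0
step 2: T3 CAS ⇒ ok; ctr=1 reg=0
step 3: T0 LOAD ⇒ load; ctr=1 reg=1
step 4: T0 CAS ⇒ ok; ctr=2 reg=1
step 5: T2 LOAD ⇒ load; ctr=2 reg=2
step 6: T0 LOAD ⇒ load; ctr=2 reg=2
step 7: T2 CAS ⇒ ok; ctr=3 reg=2
step 8: T2 LOAD ⇒ load; ctr=3 reg=3
step 9: T1 LOAD ⇒ load; ctr=3 reg=3
step 10: T2 CAS ⇒ ok; ctr=4 reg=3
step 11: T1 CAS ⇒ retry; ctr=4 reg=3
step 12: T0 CAS ⇒ retry; ctr=4 reg=2
step 13: T2 LOAD ⇒ load; ctr=4 reg=4
step 14: T2 CAS ⇒ ok; ctr=5 reg=4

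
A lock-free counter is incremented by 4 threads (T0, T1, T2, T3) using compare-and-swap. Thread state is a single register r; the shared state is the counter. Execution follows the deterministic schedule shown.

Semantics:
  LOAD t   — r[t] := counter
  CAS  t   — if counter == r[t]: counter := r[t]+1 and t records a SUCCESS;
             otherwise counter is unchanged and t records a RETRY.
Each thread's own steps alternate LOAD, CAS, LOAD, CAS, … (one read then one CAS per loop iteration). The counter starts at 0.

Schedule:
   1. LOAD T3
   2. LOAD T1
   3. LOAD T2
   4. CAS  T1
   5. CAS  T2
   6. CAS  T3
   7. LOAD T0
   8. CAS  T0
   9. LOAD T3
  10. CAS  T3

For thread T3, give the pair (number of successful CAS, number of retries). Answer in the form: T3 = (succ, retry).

step 1: T3 LOAD ⇒ load; ctr=0 reg=0
step 2: T1 LOAD ⇒ load; ctr=0 reg=0
step 3: T2 LOAD ⇒ load; ctr=0 reg=0
step 4: T1 CAS ⇒ ok; ctr=1 reg=0
step 5: T2 CAS ⇒ retry; ctr=1 reg=0
step 6: T3 CAS ⇒ retry; ctr=1 reg=0
step 7: T0 LOAD ⇒ load; ctr=1 reg=1
step 8: T0 CAS ⇒ ok; ctr=2 reg=1
step 9: T3 LOAD ⇒ load; ctr=2 reg=2
step 10: T3 CAS ⇒ ok; ctr=3 reg=2

T3 = (1, 1)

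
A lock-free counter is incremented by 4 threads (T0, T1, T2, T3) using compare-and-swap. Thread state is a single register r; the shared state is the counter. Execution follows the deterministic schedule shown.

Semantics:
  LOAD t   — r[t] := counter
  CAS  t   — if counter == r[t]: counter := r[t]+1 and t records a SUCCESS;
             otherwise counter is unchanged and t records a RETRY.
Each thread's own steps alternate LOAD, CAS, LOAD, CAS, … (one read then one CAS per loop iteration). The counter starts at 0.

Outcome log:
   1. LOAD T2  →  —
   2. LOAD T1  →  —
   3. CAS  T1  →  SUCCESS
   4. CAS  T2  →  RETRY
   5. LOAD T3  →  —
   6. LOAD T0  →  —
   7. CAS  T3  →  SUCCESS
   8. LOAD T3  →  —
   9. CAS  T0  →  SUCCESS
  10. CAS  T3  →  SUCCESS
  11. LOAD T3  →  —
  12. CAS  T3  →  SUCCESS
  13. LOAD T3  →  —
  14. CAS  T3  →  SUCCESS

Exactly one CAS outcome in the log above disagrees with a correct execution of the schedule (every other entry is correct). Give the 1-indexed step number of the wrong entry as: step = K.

Re-executing:
#1 T2 reads 0
#2 T1 reads 0
#3 T1 CAS(0→1) writes; counter now 1
#4 T2 CAS(0→1) fails; counter now 1
#5 T3 reads 1
#6 T0 reads 1
#7 T3 CAS(1→2) writes; counter now 2
#8 T3 reads 2
#9 T0 CAS(1→2) fails; counter now 2
#10 T3 CAS(2→3) writes; counter now 3
#11 T3 reads 3
#12 T3 CAS(3→4) writes; counter now 4
#13 T3 reads 4
#14 T3 CAS(4→5) writes; counter now 5
Flip is step 9.

step = 9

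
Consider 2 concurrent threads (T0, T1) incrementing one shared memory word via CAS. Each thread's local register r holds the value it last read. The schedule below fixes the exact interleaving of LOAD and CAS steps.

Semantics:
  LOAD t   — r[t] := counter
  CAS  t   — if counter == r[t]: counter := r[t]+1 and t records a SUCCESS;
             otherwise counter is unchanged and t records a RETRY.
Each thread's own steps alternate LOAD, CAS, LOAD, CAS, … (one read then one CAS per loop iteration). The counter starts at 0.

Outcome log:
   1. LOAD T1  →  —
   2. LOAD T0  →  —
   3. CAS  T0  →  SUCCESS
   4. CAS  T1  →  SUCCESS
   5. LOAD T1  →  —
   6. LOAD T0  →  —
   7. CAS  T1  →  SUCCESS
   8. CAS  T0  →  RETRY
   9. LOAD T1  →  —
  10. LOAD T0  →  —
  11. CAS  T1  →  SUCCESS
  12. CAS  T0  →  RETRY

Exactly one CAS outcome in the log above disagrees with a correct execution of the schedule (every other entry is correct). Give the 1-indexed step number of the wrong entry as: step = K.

Re-executing:
[1] T1.load  rd  (counter 0, T1.r 0)
[2] T0.load  rd  (counter 0, T0.r 0)
[3] T0.cas  hit  (counter 1, T0.r 0)
[4] T1.cas  miss  (counter 1, T1.r 0)
[5] T1.load  rd  (counter 1, T1.r 1)
[6] T0.load  rd  (counter 1, T0.r 1)
[7] T1.cas  hit  (counter 2, T1.r 1)
[8] T0.cas  miss  (counter 2, T0.r 1)
[9] T1.load  rd  (counter 2, T1.r 2)
[10] T0.load  rd  (counter 2, T0.r 2)
[11] T1.cas  hit  (counter 3, T1.r 2)
[12] T0.cas  miss  (counter 3, T0.r 2)
Mismatch at 4.

step = 4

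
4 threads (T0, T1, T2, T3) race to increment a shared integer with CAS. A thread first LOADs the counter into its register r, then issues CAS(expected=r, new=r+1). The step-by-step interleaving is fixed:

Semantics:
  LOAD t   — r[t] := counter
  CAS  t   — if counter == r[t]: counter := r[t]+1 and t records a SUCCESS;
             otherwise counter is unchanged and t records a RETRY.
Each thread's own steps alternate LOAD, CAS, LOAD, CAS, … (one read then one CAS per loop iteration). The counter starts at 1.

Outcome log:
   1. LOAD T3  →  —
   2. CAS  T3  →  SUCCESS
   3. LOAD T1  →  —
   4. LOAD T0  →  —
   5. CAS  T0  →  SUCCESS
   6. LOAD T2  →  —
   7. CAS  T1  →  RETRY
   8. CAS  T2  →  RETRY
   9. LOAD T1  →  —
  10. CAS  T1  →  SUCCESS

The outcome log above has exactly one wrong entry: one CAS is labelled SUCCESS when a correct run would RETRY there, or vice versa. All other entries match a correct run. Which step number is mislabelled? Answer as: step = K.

step = 8

Reference trace:
#1 T3 reads 1
#2 T3 CAS(1→2) writes; counter now 2
#3 T1 reads 2
#4 T0 reads 2
#5 T0 CAS(2→3) writes; counter now 3
#6 T2 reads 3
#7 T1 CAS(2→3) fails; counter now 3
#8 T2 CAS(3→4) writes; counter now 4
#9 T1 reads 4
#10 T1 CAS(4→5) writes; counter now 5
Mismatch at 8.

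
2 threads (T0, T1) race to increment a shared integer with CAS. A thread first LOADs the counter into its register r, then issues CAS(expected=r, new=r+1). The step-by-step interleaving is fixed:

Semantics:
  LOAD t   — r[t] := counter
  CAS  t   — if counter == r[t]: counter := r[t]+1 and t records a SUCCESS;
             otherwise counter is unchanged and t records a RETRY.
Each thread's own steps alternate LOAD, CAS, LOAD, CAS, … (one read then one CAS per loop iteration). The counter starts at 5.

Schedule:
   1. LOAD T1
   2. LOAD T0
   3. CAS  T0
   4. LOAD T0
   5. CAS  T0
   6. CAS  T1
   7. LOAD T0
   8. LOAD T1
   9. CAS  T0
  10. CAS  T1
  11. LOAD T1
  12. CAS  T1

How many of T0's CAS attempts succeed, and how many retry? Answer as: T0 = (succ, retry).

step 1: T1 LOAD ⇒ load; ctr=5 reg=5
step 2: T0 LOAD ⇒ load; ctr=5 reg=5
step 3: T0 CAS ⇒ ok; ctr=6 reg=5
step 4: T0 LOAD ⇒ load; ctr=6 reg=6
step 5: T0 CAS ⇒ ok; ctr=7 reg=6
step 6: T1 CAS ⇒ retry; ctr=7 reg=5
step 7: T0 LOAD ⇒ load; ctr=7 reg=7
step 8: T1 LOAD ⇒ load; ctr=7 reg=7
step 9: T0 CAS ⇒ ok; ctr=8 reg=7
step 10: T1 CAS ⇒ retry; ctr=8 reg=7
step 11: T1 LOAD ⇒ load; ctr=8 reg=8
step 12: T1 CAS ⇒ ok; ctr=9 reg=8

T0 = (3, 0)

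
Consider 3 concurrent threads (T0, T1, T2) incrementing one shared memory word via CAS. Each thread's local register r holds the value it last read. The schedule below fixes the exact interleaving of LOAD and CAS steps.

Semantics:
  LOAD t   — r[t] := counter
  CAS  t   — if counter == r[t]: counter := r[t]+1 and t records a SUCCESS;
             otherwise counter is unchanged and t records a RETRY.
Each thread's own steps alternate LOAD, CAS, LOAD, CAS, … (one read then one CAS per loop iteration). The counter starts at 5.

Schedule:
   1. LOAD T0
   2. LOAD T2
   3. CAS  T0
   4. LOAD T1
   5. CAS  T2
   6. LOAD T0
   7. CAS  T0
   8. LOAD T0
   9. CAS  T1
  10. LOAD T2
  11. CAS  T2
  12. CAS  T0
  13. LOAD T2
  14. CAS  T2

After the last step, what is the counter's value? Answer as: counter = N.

counter = 9

1. LOAD T0 → mem=5 r[T0]=5 [LOAD]
2. LOAD T2 → mem=5 r[T2]=5 [LOAD]
3. CAS T0 → mem=6 r[T0]=5 [OK]
4. LOAD T1 → mem=6 r[T1]=6 [LOAD]
5. CAS T2 → mem=6 r[T2]=5 [RETRY]
6. LOAD T0 → mem=6 r[T0]=6 [LOAD]
7. CAS T0 → mem=7 r[T0]=6 [OK]
8. LOAD T0 → mem=7 r[T0]=7 [LOAD]
9. CAS T1 → mem=7 r[T1]=6 [RETRY]
10. LOAD T2 → mem=7 r[T2]=7 [LOAD]
11. CAS T2 → mem=8 r[T2]=7 [OK]
12. CAS T0 → mem=8 r[T0]=7 [RETRY]
13. LOAD T2 → mem=8 r[T2]=8 [LOAD]
14. CAS T2 → mem=9 r[T2]=8 [OK]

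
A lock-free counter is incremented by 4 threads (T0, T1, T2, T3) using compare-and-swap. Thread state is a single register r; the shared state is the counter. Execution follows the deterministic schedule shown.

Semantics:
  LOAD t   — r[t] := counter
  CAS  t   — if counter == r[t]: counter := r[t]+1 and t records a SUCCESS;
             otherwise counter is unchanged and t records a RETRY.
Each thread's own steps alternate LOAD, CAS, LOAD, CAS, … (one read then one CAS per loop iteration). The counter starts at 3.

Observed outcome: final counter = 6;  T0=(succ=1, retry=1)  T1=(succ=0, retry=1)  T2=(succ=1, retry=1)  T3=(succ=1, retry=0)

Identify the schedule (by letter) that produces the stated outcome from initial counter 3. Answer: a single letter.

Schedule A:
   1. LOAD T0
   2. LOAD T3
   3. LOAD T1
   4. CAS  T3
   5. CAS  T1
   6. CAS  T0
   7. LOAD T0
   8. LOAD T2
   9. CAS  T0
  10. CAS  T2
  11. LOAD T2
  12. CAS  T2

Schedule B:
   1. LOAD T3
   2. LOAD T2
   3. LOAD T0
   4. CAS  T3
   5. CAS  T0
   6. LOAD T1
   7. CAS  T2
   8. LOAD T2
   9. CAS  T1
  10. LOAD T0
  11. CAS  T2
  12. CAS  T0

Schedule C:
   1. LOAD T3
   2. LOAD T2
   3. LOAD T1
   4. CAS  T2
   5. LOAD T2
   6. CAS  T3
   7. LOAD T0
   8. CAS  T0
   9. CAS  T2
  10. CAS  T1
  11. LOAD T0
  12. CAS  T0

A

Tracing schedule A:
[1] T0.load  rd  (counter 3, T0.r 3)
[2] T3.load  rd  (counter 3, T3.r 3)
[3] T1.load  rd  (counter 3, T1.r 3)
[4] T3.cas  hit  (counter 4, T3.r 3)
[5] T1.cas  miss  (counter 4, T1.r 3)
[6] T0.cas  miss  (counter 4, T0.r 3)
[7] T0.load  rd  (counter 4, T0.r 4)
[8] T2.load  rd  (counter 4, T2.r 4)
[9] T0.cas  hit  (counter 5, T0.r 4)
[10] T2.cas  miss  (counter 5, T2.r 4)
[11] T2.load  rd  (counter 5, T2.r 5)
[12] T2.cas  hit  (counter 6, T2.r 5)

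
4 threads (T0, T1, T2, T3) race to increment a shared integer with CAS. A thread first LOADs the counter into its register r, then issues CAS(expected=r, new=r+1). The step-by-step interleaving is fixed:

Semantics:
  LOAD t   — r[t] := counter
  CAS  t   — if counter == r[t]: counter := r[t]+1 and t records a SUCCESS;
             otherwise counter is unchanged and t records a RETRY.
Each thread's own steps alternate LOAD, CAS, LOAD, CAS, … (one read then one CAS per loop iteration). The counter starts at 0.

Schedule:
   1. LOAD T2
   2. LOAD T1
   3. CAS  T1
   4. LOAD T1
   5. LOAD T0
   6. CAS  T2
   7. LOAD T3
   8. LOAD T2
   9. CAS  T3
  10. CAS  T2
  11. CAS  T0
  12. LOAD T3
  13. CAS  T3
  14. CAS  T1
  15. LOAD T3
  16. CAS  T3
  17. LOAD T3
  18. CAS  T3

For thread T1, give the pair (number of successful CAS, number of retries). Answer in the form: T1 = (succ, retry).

#1 T2 reads 0
#2 T1 reads 0
#3 T1 CAS(0→1) writes; counter now 1
#4 T1 reads 1
#5 T0 reads 1
#6 T2 CAS(0→1) fails; counter now 1
#7 T3 reads 1
#8 T2 reads 1
#9 T3 CAS(1→2) writes; counter now 2
#10 T2 CAS(1→2) fails; counter now 2
#11 T0 CAS(1→2) fails; counter now 2
#12 T3 reads 2
#13 T3 CAS(2→3) writes; counter now 3
#14 T1 CAS(1→2) fails; counter now 3
#15 T3 reads 3
#16 T3 CAS(3→4) writes; counter now 4
#17 T3 reads 4
#18 T3 CAS(4→5) writes; counter now 5

T1 = (1, 1)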